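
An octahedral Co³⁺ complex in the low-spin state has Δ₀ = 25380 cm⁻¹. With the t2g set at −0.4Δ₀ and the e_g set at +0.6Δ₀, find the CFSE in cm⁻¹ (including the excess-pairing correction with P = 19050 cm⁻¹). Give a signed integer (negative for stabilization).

Group 9 minus oxidation state +3 gives a d⁶ configuration for Co³⁺.
The d⁶ electrons fill as t2g^6 e_g^0.
CFSE(orbital) = 6×(-0.4Δ₀) + 0×(0.6Δ₀) = -2.4Δ₀; with Δ₀ = 25380 cm⁻¹ that is -60912 cm⁻¹.
Pairing penalty: 3 pairs vs 1 in the high-spin reference → 2 extra × P = 38100 cm⁻¹.
Net CFSE = -60912 + 38100 = -22812 cm⁻¹.

-22812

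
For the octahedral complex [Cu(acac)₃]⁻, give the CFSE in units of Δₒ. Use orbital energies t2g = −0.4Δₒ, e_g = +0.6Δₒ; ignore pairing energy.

-0.6 Δₒ

Each acac⁻ contributes -1; 3 × (-1) = -3. With overall charge -1, Cu is in the +2 oxidation state.
Cu²⁺: group 11, so d-count = 11 − 2 = 9.
Configuration: t2g^6 e_g^3.
CFSE = 6(-0.4Δₒ) + 3(0.6Δₒ) = -2.4Δₒ + 1.8Δₒ = -0.6Δₒ.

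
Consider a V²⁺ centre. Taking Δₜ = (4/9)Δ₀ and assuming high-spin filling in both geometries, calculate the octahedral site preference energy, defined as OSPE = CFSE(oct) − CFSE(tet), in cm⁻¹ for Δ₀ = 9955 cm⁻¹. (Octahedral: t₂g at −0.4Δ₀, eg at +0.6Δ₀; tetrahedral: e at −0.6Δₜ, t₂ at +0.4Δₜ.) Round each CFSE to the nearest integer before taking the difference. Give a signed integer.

-8406

Group 5 minus oxidation state +2 gives a d³ configuration for V²⁺.
Octahedral (high-spin): t₂g³ eg⁰, CFSE = 3(−0.4) + 0(+0.6) = -1.2Δ₀ = -1.2 × 9955 = -11946 cm⁻¹.
In a tetrahedral site the filling is e² t₂¹: CFSE(tet) = -0.8Δₜ = -0.8 × (4/9)(9955) = -3540 cm⁻¹.
OSPE = -11946 − (-3540) = -8406 cm⁻¹.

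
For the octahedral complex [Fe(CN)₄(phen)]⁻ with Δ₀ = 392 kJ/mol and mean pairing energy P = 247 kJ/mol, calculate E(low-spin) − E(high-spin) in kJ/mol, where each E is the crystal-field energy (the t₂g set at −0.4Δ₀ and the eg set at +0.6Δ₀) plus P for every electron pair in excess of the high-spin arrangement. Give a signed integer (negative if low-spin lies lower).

-290

Ligand charges: 4×(-1) from CN⁻ and 1×(+0) from phen sum to -4; with overall charge -1, Fe is +3.
Group 8 minus oxidation state +3 gives a d⁵ configuration for Fe³⁺.
High-spin: t₂g³ eg², CFSE = 0.0Δ₀ = 0 kJ/mol.
Low-spin: t₂g⁵ eg⁰, orbital CFSE = -2.0Δ₀ = -784 kJ/mol; plus 2 excess pairs × P = +494 kJ/mol; total -290 kJ/mol.
The difference is -290 − (0) = -290 kJ/mol, so low-spin lies lower.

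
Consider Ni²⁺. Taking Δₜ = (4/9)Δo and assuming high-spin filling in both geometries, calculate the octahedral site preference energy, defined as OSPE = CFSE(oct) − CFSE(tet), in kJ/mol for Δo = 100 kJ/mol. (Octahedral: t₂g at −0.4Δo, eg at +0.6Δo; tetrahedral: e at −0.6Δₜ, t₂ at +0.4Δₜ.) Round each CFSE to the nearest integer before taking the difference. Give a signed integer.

-84

Ni is in group 10, so Ni²⁺ is d⁸ (10 − 2 = 8).
Octahedral high-spin t₂g⁶ eg²: CFSE = -1.2 × 100 = -120 kJ/mol.
In a tetrahedral site the filling is e⁴ t₂⁴: CFSE(tet) = -0.8Δₜ = -0.8 × (4/9)(100) = -36 kJ/mol.
OSPE = CFSE(oct) − CFSE(tet) = -120 − (-36) = -84 kJ/mol.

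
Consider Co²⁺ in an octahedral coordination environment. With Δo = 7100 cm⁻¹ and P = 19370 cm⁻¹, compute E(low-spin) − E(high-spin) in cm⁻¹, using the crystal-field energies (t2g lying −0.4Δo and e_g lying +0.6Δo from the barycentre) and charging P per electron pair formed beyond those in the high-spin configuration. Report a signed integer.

12270

Co²⁺: group 9, so d-count = 9 − 2 = 7.
High-spin d⁷ fills as t2g^5 e_g^2 with CFSE 5(−0.4) + 2(+0.6) = -0.8Δo = -5680 cm⁻¹.
Low-spin: t2g^6 e_g^1, orbital CFSE = -1.8Δo = -12780 cm⁻¹; plus 1 excess pair × P = +19370 cm⁻¹; total 6590 cm⁻¹.
E(LS) − E(HS) = 6590 − (-5680) = 12270 cm⁻¹.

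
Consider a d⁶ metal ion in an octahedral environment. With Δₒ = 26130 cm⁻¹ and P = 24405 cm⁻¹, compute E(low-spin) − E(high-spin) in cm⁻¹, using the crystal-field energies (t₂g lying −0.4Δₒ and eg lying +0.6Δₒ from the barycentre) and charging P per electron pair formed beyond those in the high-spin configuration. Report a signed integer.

-3450

High-spin d⁶ fills as t₂g⁴ eg² with CFSE 4(−0.4) + 2(+0.6) = -0.4Δₒ = -10452 cm⁻¹.
For low-spin the configuration is t₂g⁶ eg⁰: orbital energy -2.4 × 26130 = -62712 cm⁻¹, and 2 additional pairs relative to high-spin add 48810 cm⁻¹, giving -13902 cm⁻¹.
The difference is -13902 − (-10452) = -3450 cm⁻¹, so low-spin lies lower.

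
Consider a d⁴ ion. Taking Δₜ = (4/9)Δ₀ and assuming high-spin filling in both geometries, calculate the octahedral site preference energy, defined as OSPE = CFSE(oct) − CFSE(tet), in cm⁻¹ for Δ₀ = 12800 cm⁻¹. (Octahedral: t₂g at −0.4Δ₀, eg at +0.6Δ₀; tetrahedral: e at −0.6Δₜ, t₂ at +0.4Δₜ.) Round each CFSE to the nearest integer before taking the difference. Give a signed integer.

-5404

Octahedral high-spin t₂g³ eg¹: CFSE = -0.6 × 12800 = -7680 cm⁻¹.
Tetrahedral: e² t₂², CFSE = 2(−0.6) + 2(+0.4) = -0.4Δₜ = -0.4 × (4/9) × 12800 = -2276 cm⁻¹.
Subtracting, OSPE = -7680 − (-2276) = -5404 cm⁻¹.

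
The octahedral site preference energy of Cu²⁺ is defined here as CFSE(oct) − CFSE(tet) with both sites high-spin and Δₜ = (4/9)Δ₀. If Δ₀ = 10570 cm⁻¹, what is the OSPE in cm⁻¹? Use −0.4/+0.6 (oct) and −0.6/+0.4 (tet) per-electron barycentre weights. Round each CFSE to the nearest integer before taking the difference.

Cu sits in group 11; removing 2 electrons leaves Cu²⁺ with 11 − 2 = 9 d electrons.
Octahedral (high-spin): t₂g⁶ eg³, CFSE = 6(−0.4) + 3(+0.6) = -0.6Δ₀ = -0.6 × 10570 = -6342 cm⁻¹.
In a tetrahedral site the filling is e⁴ t₂⁵: CFSE(tet) = -0.4Δₜ = -0.4 × (4/9)(10570) = -1879 cm⁻¹.
OSPE = CFSE(oct) − CFSE(tet) = -6342 − (-1879) = -4463 cm⁻¹.

-4463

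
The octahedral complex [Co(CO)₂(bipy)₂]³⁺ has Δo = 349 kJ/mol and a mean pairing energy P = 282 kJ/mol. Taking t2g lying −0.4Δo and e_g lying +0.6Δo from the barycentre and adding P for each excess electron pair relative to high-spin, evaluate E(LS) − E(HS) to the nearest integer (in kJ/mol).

-134

Ligand charges: 2×(+0) from CO and 2×(+0) from bipy sum to +0; with overall charge +3, Co is +3.
Co is in group 9, so Co³⁺ is d⁶ (9 − 3 = 6).
High-spin: t2g^4 e_g^2, CFSE = -0.4Δo = -140 kJ/mol.
Low-spin t2g^6 e_g^0 gives -2.4Δo = -838 kJ/mol, but forming 2 extra pairs costs 2P = 564 kJ/mol, so E(LS) = -838 + 564 = -274 kJ/mol.
E(LS) − E(HS) = -274 − (-140) = -134 kJ/mol.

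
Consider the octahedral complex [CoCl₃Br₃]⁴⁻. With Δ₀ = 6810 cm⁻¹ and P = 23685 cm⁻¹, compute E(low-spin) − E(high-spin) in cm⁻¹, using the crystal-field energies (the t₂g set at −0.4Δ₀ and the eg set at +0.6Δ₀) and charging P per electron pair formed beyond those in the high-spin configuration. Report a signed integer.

Ligand charges: 3×(-1) from Cl⁻ and 3×(-1) from Br⁻ sum to -6; with overall charge -4, Co is +2.
Group 9 minus oxidation state +2 gives a d⁷ configuration for Co²⁺.
In the high-spin limit (t₂g⁵ eg²) the orbital term is -0.8Δ₀ = -5448 cm⁻¹, with no excess pairing.
Low-spin: t₂g⁶ eg¹, orbital CFSE = -1.8Δ₀ = -12258 cm⁻¹; plus 1 excess pair × P = +23685 cm⁻¹; total 11427 cm⁻¹.
The difference is 11427 − (-5448) = 16875 cm⁻¹, so high-spin lies lower.

16875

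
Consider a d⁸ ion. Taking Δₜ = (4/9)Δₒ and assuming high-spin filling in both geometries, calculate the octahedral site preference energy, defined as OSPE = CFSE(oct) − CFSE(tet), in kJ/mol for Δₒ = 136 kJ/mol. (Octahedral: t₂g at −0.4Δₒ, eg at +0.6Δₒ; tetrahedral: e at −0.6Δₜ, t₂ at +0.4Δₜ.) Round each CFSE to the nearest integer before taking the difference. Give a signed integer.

-115

In an octahedral site d⁸ (HS) is t₂g⁶ eg², giving CFSE(oct) = -1.2Δₒ = -163 kJ/mol.
Tetrahedral: e⁴ t₂⁴, CFSE = 4(−0.6) + 4(+0.4) = -0.8Δₜ = -0.8 × (4/9) × 136 = -48 kJ/mol.
OSPE = -163 − (-48) = -115 kJ/mol.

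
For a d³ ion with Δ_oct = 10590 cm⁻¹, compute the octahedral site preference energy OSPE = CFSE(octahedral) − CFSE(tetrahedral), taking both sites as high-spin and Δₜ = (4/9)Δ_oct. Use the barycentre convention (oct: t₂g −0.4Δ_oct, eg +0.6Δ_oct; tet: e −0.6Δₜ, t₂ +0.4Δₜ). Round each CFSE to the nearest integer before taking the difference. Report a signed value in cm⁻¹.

Octahedral (high-spin): t₂g³ eg⁰, CFSE = 3(−0.4) + 0(+0.6) = -1.2Δ_oct = -1.2 × 10590 = -12708 cm⁻¹.
Tetrahedral: e² t₂¹, CFSE = 2(−0.6) + 1(+0.4) = -0.8Δₜ = -0.8 × (4/9) × 10590 = -3765 cm⁻¹.
Subtracting, OSPE = -12708 − (-3765) = -8943 cm⁻¹.

-8943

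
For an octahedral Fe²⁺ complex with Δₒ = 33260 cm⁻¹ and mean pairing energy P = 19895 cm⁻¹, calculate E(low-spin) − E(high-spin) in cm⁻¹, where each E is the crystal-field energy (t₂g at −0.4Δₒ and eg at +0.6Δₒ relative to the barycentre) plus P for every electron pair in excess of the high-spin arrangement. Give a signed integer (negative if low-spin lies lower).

Fe is in group 8, so Fe²⁺ is d⁶ (8 − 2 = 6).
High-spin d⁶ fills as t₂g⁴ eg² with CFSE 4(−0.4) + 2(+0.6) = -0.4Δₒ = -13304 cm⁻¹.
Low-spin t₂g⁶ eg⁰ gives -2.4Δₒ = -79824 cm⁻¹, but forming 2 extra pairs costs 2P = 39790 cm⁻¹, so E(LS) = -79824 + 39790 = -40034 cm⁻¹.
E(LS) − E(HS) = -40034 − (-13304) = -26730 cm⁻¹.

-26730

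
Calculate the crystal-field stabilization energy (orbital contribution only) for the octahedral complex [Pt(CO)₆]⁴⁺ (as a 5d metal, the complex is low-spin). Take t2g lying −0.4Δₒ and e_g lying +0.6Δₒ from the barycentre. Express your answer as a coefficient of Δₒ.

-2.4 Δₒ

CO is neutral, so the +4 overall charge sits on Pt: oxidation state +4.
Pt is in group 10, so Pt⁴⁺ is d⁶ (10 − 4 = 6).
Configuration: t2g^6 e_g^0.
CFSE = 6(-0.4Δₒ) + 0(0.6Δₒ) = -2.4Δₒ + 0.0Δₒ = -2.4Δₒ.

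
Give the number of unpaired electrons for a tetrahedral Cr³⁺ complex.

Cr sits in group 6; removing 3 electrons leaves Cr³⁺ with 6 − 3 = 3 d electrons.
Tetrahedral fields are weak (Δₜ ≈ 4/9 Δₒ), so electrons fill high-spin.
Configuration: e² t₂¹, giving 3 unpaired electrons.

3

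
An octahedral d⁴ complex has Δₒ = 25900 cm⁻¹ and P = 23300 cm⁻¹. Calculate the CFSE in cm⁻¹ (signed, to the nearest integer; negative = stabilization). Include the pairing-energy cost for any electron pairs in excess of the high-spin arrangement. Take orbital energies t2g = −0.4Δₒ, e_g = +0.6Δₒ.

Δₒ > P, so pairing is preferred: the ground state is low-spin.
Filling d⁴ accordingly: t2g^4 e_g^0.
Orbital CFSE = -1.6Δₒ = -1.6 × 25900 = -41440 cm⁻¹.
Excess pairs vs high-spin: 1 − 0 = 1; pairing cost = +23300 cm⁻¹.
Net CFSE = -41440 + 23300 = -18140 cm⁻¹.

-18140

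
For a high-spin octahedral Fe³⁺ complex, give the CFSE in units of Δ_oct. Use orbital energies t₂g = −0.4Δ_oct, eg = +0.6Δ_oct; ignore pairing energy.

Fe³⁺: group 8, so d-count = 8 − 3 = 5.
Configuration: t₂g³ eg².
CFSE = 3(-0.4Δ_oct) + 2(0.6Δ_oct) = -1.2Δ_oct + 1.2Δ_oct = 0.0Δ_oct.

0.0 Δ_oct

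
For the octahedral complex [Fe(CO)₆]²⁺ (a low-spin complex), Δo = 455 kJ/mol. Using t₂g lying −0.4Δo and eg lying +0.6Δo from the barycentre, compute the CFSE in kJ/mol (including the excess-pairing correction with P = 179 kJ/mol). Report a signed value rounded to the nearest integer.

-734

CO is neutral, so the +2 overall charge sits on Fe: oxidation state +2.
Fe sits in group 8; removing 2 electrons leaves Fe²⁺ with 8 − 2 = 6 d electrons.
Electron filling gives t₂g⁶ eg⁰.
CFSE(orbital) = 6×(-0.4Δo) + 0×(0.6Δo) = -2.4Δo; with Δo = 455 kJ/mol that is -1092 kJ/mol.
High-spin d⁶ would be t₂g⁴ eg² with 1 pair; low-spin has 3, so 2 excess pairs cost +2P = +358 kJ/mol.
Overall CFSE = -1092 + 358 = -734 kJ/mol.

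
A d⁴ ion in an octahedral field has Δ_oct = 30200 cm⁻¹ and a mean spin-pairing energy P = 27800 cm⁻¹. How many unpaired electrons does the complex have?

Δ_oct > P, so pairing is preferred: the ground state is low-spin.
That gives t2g^4 e_g^0.
Unpaired electrons: 2.

2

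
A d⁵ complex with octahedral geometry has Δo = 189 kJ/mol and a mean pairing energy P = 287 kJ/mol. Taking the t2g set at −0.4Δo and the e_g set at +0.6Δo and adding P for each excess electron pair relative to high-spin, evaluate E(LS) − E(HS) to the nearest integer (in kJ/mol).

196

In the high-spin limit (t2g^3 e_g^2) the orbital term is 0.0Δo = 0 kJ/mol, with no excess pairing.
Low-spin: t2g^5 e_g^0, orbital CFSE = -2.0Δo = -378 kJ/mol; plus 2 excess pairs × P = +574 kJ/mol; total 196 kJ/mol.
The difference is 196 − (0) = 196 kJ/mol, so high-spin lies lower.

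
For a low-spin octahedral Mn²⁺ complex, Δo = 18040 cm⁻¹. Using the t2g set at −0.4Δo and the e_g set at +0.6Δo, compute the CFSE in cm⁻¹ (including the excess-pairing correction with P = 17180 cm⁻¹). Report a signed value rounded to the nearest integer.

Mn²⁺: group 7, so d-count = 7 − 2 = 5.
The d⁵ electrons fill as t2g^5 e_g^0.
CFSE(orbital) = 5×(-0.4Δo) + 0×(0.6Δo) = -2.0Δo; with Δo = 18040 cm⁻¹ that is -36080 cm⁻¹.
High-spin d⁵ would be t2g^3 e_g^2 with 0 pairs; low-spin has 2, so 2 excess pairs cost +2P = +34360 cm⁻¹.
Combining: -36080 + 34360 = -1720 cm⁻¹.

-1720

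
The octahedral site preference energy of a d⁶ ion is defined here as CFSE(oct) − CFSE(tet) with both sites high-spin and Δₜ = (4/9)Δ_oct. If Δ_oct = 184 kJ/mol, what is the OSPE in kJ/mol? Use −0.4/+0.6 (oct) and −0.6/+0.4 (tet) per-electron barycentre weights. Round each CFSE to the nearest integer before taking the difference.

-25

Octahedral (high-spin): t2g^4 e_g^2, CFSE = 4(−0.4) + 2(+0.6) = -0.4Δ_oct = -0.4 × 184 = -74 kJ/mol.
Tetrahedral e^3 t2^3 gives -0.6Δₜ = -0.6 × (4/9) × 184 = -49 kJ/mol.
Subtracting, OSPE = -74 − (-49) = -25 kJ/mol.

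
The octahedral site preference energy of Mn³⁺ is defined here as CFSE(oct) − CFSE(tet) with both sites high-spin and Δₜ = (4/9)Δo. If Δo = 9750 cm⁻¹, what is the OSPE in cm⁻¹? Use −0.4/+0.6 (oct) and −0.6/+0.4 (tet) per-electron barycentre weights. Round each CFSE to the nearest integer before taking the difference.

Mn³⁺: group 7, so d-count = 7 − 3 = 4.
Octahedral (high-spin): t₂g³ eg¹, CFSE = 3(−0.4) + 1(+0.6) = -0.6Δo = -0.6 × 9750 = -5850 cm⁻¹.
Tetrahedral: e² t₂², CFSE = 2(−0.6) + 2(+0.4) = -0.4Δₜ = -0.4 × (4/9) × 9750 = -1733 cm⁻¹.
OSPE = -5850 − (-1733) = -4117 cm⁻¹.

-4117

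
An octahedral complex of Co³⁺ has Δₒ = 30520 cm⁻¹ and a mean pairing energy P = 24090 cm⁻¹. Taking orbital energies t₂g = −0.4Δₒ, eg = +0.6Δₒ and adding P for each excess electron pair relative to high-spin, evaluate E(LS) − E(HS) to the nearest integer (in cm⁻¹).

Co³⁺: group 9, so d-count = 9 − 3 = 6.
High-spin d⁶ fills as t₂g⁴ eg² with CFSE 4(−0.4) + 2(+0.6) = -0.4Δₒ = -12208 cm⁻¹.
Low-spin t₂g⁶ eg⁰ gives -2.4Δₒ = -73248 cm⁻¹, but forming 2 extra pairs costs 2P = 48180 cm⁻¹, so E(LS) = -73248 + 48180 = -25068 cm⁻¹.
E(LS) − E(HS) = -25068 − (-12208) = -12860 cm⁻¹.

-12860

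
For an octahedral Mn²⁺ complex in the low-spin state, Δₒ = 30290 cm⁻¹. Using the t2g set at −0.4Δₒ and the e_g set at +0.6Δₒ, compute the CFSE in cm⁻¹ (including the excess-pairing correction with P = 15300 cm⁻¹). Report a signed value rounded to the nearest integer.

Mn sits in group 7; removing 2 electrons leaves Mn²⁺ with 7 − 2 = 5 d electrons.
Electron filling gives t2g^5 e_g^0.
Orbital CFSE = 5(-0.4) + 0(0.6) = -2.0Δₒ = -2.0 × 30290 = -60580 cm⁻¹.
Relative to high-spin t2g^3 e_g^2 (0 paired), the low-spin configuration has 2 additional pairs, contributing +2 × 15300 = +30600 cm⁻¹.
Overall CFSE = -60580 + 30600 = -29980 cm⁻¹.

-29980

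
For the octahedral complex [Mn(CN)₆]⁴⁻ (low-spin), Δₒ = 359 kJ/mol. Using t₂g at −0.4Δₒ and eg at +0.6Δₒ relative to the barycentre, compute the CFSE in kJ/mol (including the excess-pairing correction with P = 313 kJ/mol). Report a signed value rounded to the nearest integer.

-92

Each CN⁻ contributes -1; 6 × (-1) = -6. With overall charge -4, Mn is in the +2 oxidation state.
Group 7 minus oxidation state +2 gives a d⁵ configuration for Mn²⁺.
Configuration: t₂g⁵ eg⁰.
Orbital CFSE = 5(-0.4) + 0(0.6) = -2.0Δₒ = -2.0 × 359 = -718 kJ/mol.
High-spin d⁵ would be t₂g³ eg² with 0 pairs; low-spin has 2, so 2 excess pairs cost +2P = +626 kJ/mol.
Overall CFSE = -718 + 626 = -92 kJ/mol.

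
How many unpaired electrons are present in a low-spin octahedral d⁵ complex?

1

Configuration: t2g^5 e_g^0, giving 1 unpaired electron.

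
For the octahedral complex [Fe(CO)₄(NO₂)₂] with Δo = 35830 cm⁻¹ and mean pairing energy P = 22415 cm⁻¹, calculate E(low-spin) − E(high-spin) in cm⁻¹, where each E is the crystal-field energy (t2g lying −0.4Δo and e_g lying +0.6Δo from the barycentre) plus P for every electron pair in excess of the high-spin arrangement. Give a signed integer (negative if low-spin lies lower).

-26830

Ligand charges: 4×(+0) from CO and 2×(-1) from NO₂⁻ sum to -2; with overall charge +0, Fe is +2.
Group 8 minus oxidation state +2 gives a d⁶ configuration for Fe²⁺.
High-spin d⁶ fills as t2g^4 e_g^2 with CFSE 4(−0.4) + 2(+0.6) = -0.4Δo = -14332 cm⁻¹.
Low-spin: t2g^6 e_g^0, orbital CFSE = -2.4Δo = -85992 cm⁻¹; plus 2 excess pairs × P = +44830 cm⁻¹; total -41162 cm⁻¹.
The difference is -41162 − (-14332) = -26830 cm⁻¹, so low-spin lies lower.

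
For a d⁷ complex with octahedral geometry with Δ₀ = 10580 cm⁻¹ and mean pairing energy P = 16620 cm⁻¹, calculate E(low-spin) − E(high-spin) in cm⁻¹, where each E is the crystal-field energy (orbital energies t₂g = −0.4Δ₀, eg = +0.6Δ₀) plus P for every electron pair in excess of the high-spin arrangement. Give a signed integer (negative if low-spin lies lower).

6040

High-spin d⁷ fills as t₂g⁵ eg² with CFSE 5(−0.4) + 2(+0.6) = -0.8Δ₀ = -8464 cm⁻¹.
Low-spin t₂g⁶ eg¹ gives -1.8Δ₀ = -19044 cm⁻¹, but forming 1 extra pair costs 1P = 16620 cm⁻¹, so E(LS) = -19044 + 16620 = -2424 cm⁻¹.
The difference is -2424 − (-8464) = 6040 cm⁻¹, so high-spin lies lower.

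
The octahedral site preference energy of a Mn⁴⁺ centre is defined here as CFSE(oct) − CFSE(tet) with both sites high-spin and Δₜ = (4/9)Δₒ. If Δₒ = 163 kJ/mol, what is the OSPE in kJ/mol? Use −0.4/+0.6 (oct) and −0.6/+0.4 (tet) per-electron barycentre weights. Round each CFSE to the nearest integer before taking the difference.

-138

Mn⁴⁺: group 7, so d-count = 7 − 4 = 3.
In an octahedral site d³ (HS) is t₂g³ eg⁰, giving CFSE(oct) = -1.2Δₒ = -196 kJ/mol.
In a tetrahedral site the filling is e² t₂¹: CFSE(tet) = -0.8Δₜ = -0.8 × (4/9)(163) = -58 kJ/mol.
OSPE = -196 − (-58) = -138 kJ/mol.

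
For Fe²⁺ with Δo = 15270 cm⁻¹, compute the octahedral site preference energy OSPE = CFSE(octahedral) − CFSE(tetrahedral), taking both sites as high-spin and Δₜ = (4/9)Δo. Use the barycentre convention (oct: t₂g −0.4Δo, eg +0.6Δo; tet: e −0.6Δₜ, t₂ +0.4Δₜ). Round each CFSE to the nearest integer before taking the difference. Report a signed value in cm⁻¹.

-2036

Group 8 minus oxidation state +2 gives a d⁶ configuration for Fe²⁺.
In an octahedral site d⁶ (HS) is t₂g⁴ eg², giving CFSE(oct) = -0.4Δo = -6108 cm⁻¹.
Tetrahedral e³ t₂³ gives -0.6Δₜ = -0.6 × (4/9) × 15270 = -4072 cm⁻¹.
OSPE = -6108 − (-4072) = -2036 cm⁻¹.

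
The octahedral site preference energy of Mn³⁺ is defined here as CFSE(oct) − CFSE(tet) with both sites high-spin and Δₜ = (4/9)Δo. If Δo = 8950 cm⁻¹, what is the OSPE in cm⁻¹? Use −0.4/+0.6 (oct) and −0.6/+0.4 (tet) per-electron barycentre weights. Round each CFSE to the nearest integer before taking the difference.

Group 7 minus oxidation state +3 gives a d⁴ configuration for Mn³⁺.
Octahedral (high-spin): t₂g³ eg¹, CFSE = 3(−0.4) + 1(+0.6) = -0.6Δo = -0.6 × 8950 = -5370 cm⁻¹.
Tetrahedral e² t₂² gives -0.4Δₜ = -0.4 × (4/9) × 8950 = -1591 cm⁻¹.
Subtracting, OSPE = -5370 − (-1591) = -3779 cm⁻¹.

-3779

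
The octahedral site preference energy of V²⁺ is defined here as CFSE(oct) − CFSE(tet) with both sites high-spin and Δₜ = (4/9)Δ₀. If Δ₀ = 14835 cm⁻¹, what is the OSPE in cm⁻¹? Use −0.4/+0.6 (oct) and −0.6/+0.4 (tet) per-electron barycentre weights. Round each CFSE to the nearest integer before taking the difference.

V sits in group 5; removing 2 electrons leaves V²⁺ with 5 − 2 = 3 d electrons.
Octahedral (high-spin): t2g^3 e_g^0, CFSE = 3(−0.4) + 0(+0.6) = -1.2Δ₀ = -1.2 × 14835 = -17802 cm⁻¹.
In a tetrahedral site the filling is e^2 t2^1: CFSE(tet) = -0.8Δₜ = -0.8 × (4/9)(14835) = -5275 cm⁻¹.
Subtracting, OSPE = -17802 − (-5275) = -12527 cm⁻¹.

-12527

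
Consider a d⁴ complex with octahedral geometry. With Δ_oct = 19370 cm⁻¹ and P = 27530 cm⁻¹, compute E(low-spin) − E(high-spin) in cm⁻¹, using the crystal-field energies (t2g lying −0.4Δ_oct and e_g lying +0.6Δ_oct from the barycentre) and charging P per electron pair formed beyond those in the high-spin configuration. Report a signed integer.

In the high-spin limit (t2g^3 e_g^1) the orbital term is -0.6Δ_oct = -11622 cm⁻¹, with no excess pairing.
Low-spin t2g^4 e_g^0 gives -1.6Δ_oct = -30992 cm⁻¹, but forming 1 extra pair costs 1P = 27530 cm⁻¹, so E(LS) = -30992 + 27530 = -3462 cm⁻¹.
E(LS) − E(HS) = -3462 − (-11622) = 8160 cm⁻¹.

8160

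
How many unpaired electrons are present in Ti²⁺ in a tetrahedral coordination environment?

2

Ti sits in group 4; removing 2 electrons leaves Ti²⁺ with 4 − 2 = 2 d electrons.
With tetrahedral geometry the complex is necessarily high-spin.
Configuration: e^2 t2^0, giving 2 unpaired electrons.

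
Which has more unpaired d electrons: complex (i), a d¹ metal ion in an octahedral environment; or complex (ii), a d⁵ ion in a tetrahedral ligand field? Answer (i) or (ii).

(i): t₂g¹ eg⁰ → 1 unpaired.
(ii): With tetrahedral geometry the complex is necessarily high-spin; e² t₂³ → 5 unpaired.
So (ii) has more unpaired electrons.

(ii)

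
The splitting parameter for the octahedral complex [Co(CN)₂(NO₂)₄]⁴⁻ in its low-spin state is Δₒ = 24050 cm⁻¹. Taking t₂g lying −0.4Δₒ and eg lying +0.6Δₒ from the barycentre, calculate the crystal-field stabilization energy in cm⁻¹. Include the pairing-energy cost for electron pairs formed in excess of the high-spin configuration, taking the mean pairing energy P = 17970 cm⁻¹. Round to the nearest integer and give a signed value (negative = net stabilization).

-25320

Ligand charges: 2×(-1) from CN⁻ and 4×(-1) from NO₂⁻ sum to -6; with overall charge -4, Co is +2.
Co²⁺: group 9, so d-count = 9 − 2 = 7.
Configuration: t₂g⁶ eg¹.
CFSE(orbital) = 6×(-0.4Δₒ) + 1×(0.6Δₒ) = -1.8Δₒ; with Δₒ = 24050 cm⁻¹ that is -43290 cm⁻¹.
Relative to high-spin t₂g⁵ eg² (2 paired), the low-spin configuration has 1 additional pair, contributing +1 × 17970 = +17970 cm⁻¹.
Net CFSE = -43290 + 17970 = -25320 cm⁻¹.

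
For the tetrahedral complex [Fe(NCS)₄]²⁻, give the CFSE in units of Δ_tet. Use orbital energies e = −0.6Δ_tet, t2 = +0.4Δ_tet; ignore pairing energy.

-0.6 Δ_tet

Each NCS⁻ contributes -1; 4 × (-1) = -4. With overall charge -2, Fe is in the +2 oxidation state.
Fe sits in group 8; removing 2 electrons leaves Fe²⁺ with 8 − 2 = 6 d electrons.
With tetrahedral geometry the complex is necessarily high-spin.
Configuration: e^3 t2^3.
CFSE = 3(-0.6Δ_tet) + 3(0.4Δ_tet) = -1.8Δ_tet + 1.2Δ_tet = -0.6Δ_tet.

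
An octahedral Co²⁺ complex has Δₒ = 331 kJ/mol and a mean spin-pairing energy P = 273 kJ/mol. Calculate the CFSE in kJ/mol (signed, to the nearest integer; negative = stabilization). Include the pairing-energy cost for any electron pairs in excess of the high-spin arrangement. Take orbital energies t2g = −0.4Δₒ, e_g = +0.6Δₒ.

-323

Co is in group 9, so Co²⁺ is d⁷ (9 − 2 = 7).
With Δₒ > P the complex is low-spin.
Filling d⁷ accordingly: t2g^6 e_g^1.
Orbital CFSE = -1.8Δₒ = -1.8 × 331 = -596 kJ/mol.
Excess pairs vs high-spin: 3 − 2 = 1; pairing cost = +273 kJ/mol.
Net CFSE = -596 + 273 = -323 kJ/mol.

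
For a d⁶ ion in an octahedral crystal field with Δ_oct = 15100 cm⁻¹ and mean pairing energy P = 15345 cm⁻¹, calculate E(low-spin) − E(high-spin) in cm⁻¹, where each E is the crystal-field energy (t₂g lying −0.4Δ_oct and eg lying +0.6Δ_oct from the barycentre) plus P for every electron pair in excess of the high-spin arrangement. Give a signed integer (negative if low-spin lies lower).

490

In the high-spin limit (t₂g⁴ eg²) the orbital term is -0.4Δ_oct = -6040 cm⁻¹, with no excess pairing.
Low-spin: t₂g⁶ eg⁰, orbital CFSE = -2.4Δ_oct = -36240 cm⁻¹; plus 2 excess pairs × P = +30690 cm⁻¹; total -5550 cm⁻¹.
E(LS) − E(HS) = -5550 − (-6040) = 490 cm⁻¹.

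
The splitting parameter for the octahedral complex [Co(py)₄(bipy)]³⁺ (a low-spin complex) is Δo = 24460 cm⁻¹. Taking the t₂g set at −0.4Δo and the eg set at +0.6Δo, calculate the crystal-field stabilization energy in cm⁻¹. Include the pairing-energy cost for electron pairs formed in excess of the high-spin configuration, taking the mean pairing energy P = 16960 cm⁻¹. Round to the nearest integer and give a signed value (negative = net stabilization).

-24784

Ligand charges: 4×(+0) from py and 1×(+0) from bipy sum to +0; with overall charge +3, Co is +3.
Group 9 minus oxidation state +3 gives a d⁶ configuration for Co³⁺.
The d⁶ electrons fill as t₂g⁶ eg⁰.
CFSE(orbital) = 6×(-0.4Δo) + 0×(0.6Δo) = -2.4Δo; with Δo = 24460 cm⁻¹ that is -58704 cm⁻¹.
Relative to high-spin t₂g⁴ eg² (1 paired), the low-spin configuration has 2 additional pairs, contributing +2 × 16960 = +33920 cm⁻¹.
Combining: -58704 + 33920 = -24784 cm⁻¹.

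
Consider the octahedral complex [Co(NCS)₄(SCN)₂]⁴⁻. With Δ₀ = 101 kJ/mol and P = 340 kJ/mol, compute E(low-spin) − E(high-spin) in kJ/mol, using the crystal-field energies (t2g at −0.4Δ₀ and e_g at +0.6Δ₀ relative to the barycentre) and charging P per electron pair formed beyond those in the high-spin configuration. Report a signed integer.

239

Ligand charges: 4×(-1) from NCS⁻ and 2×(-1) from SCN⁻ sum to -6; with overall charge -4, Co is +2.
Co²⁺: group 9, so d-count = 9 − 2 = 7.
High-spin: t2g^5 e_g^2, CFSE = -0.8Δ₀ = -81 kJ/mol.
Low-spin t2g^6 e_g^1 gives -1.8Δ₀ = -182 kJ/mol, but forming 1 extra pair costs 1P = 340 kJ/mol, so E(LS) = -182 + 340 = 158 kJ/mol.
Thus E(LS) − E(HS) = 239 kJ/mol.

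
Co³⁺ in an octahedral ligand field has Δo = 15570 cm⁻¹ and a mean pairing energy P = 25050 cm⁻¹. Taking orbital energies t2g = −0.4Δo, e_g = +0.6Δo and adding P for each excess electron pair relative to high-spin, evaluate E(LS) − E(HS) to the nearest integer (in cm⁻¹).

Co is in group 9, so Co³⁺ is d⁶ (9 − 3 = 6).
In the high-spin limit (t2g^4 e_g^2) the orbital term is -0.4Δo = -6228 cm⁻¹, with no excess pairing.
For low-spin the configuration is t2g^6 e_g^0: orbital energy -2.4 × 15570 = -37368 cm⁻¹, and 2 additional pairs relative to high-spin add 50100 cm⁻¹, giving 12732 cm⁻¹.
The difference is 12732 − (-6228) = 18960 cm⁻¹, so high-spin lies lower.

18960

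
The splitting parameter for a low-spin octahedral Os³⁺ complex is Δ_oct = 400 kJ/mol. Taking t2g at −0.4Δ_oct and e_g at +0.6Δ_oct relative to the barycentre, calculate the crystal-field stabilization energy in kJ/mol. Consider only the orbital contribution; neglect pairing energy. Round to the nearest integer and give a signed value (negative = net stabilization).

-800

Os sits in group 8; removing 3 electrons leaves Os³⁺ with 8 − 3 = 5 d electrons.
The d⁵ electrons fill as t2g^5 e_g^0.
CFSE(orbital) = 5×(-0.4Δ_oct) + 0×(0.6Δ_oct) = -2.0Δ_oct; with Δ_oct = 400 kJ/mol that is -800 kJ/mol.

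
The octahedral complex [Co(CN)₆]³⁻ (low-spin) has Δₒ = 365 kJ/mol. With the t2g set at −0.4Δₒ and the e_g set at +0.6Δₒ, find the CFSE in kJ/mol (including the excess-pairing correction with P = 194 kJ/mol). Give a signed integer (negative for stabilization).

Each CN⁻ contributes -1; 6 × (-1) = -6. With overall charge -3, Co is in the +3 oxidation state.
Co³⁺: group 9, so d-count = 9 − 3 = 6.
The d⁶ electrons fill as t2g^6 e_g^0.
Orbital CFSE = 6(-0.4) + 0(0.6) = -2.4Δₒ = -2.4 × 365 = -876 kJ/mol.
Relative to high-spin t2g^4 e_g^2 (1 paired), the low-spin configuration has 2 additional pairs, contributing +2 × 194 = +388 kJ/mol.
Combining: -876 + 388 = -488 kJ/mol.

-488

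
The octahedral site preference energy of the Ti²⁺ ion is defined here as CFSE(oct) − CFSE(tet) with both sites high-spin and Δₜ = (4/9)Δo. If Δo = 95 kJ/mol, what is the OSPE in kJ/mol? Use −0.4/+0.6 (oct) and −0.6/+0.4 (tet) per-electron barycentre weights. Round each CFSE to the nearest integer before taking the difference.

-25

Ti²⁺: group 4, so d-count = 4 − 2 = 2.
In an octahedral site d² (HS) is t2g^2 e_g^0, giving CFSE(oct) = -0.8Δo = -76 kJ/mol.
Tetrahedral: e^2 t2^0, CFSE = 2(−0.6) + 0(+0.4) = -1.2Δₜ = -1.2 × (4/9) × 95 = -51 kJ/mol.
OSPE = CFSE(oct) − CFSE(tet) = -76 − (-51) = -25 kJ/mol.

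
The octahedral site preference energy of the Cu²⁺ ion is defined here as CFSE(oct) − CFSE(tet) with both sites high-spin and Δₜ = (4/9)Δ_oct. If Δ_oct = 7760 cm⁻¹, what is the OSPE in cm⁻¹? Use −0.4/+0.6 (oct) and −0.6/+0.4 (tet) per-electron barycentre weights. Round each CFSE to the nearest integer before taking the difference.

Cu is in group 11, so Cu²⁺ is d⁹ (11 − 2 = 9).
Octahedral high-spin t₂g⁶ eg³: CFSE = -0.6 × 7760 = -4656 cm⁻¹.
In a tetrahedral site the filling is e⁴ t₂⁵: CFSE(tet) = -0.4Δₜ = -0.4 × (4/9)(7760) = -1380 cm⁻¹.
OSPE = CFSE(oct) − CFSE(tet) = -4656 − (-1380) = -3276 cm⁻¹.

-3276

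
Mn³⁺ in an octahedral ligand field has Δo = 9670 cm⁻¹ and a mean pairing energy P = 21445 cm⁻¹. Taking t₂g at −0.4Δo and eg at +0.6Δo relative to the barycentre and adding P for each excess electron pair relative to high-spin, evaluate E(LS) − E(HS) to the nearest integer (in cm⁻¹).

Mn³⁺: group 7, so d-count = 7 − 3 = 4.
High-spin: t₂g³ eg¹, CFSE = -0.6Δo = -5802 cm⁻¹.
Low-spin: t₂g⁴ eg⁰, orbital CFSE = -1.6Δo = -15472 cm⁻¹; plus 1 excess pair × P = +21445 cm⁻¹; total 5973 cm⁻¹.
The difference is 5973 − (-5802) = 11775 cm⁻¹, so high-spin lies lower.

11775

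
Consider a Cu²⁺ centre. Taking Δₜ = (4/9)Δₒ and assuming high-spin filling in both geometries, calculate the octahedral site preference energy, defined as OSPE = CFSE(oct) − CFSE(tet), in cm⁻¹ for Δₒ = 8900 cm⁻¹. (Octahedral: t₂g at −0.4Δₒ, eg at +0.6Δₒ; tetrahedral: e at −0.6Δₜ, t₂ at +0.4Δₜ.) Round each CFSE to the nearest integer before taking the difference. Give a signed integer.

-3758

Cu sits in group 11; removing 2 electrons leaves Cu²⁺ with 11 − 2 = 9 d electrons.
Octahedral high-spin t₂g⁶ eg³: CFSE = -0.6 × 8900 = -5340 cm⁻¹.
In a tetrahedral site the filling is e⁴ t₂⁵: CFSE(tet) = -0.4Δₜ = -0.4 × (4/9)(8900) = -1582 cm⁻¹.
OSPE = -5340 − (-1582) = -3758 cm⁻¹.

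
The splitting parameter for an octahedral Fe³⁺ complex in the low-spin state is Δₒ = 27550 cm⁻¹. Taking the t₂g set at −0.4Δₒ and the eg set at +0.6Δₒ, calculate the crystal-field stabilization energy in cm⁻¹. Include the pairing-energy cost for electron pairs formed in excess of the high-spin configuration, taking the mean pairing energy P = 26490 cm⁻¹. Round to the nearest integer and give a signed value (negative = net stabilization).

Fe³⁺: group 8, so d-count = 8 − 3 = 5.
Electron filling gives t₂g⁵ eg⁰.
Orbital CFSE = 5(-0.4) + 0(0.6) = -2.0Δₒ = -2.0 × 27550 = -55100 cm⁻¹.
Relative to high-spin t₂g³ eg² (0 paired), the low-spin configuration has 2 additional pairs, contributing +2 × 26490 = +52980 cm⁻¹.
Net CFSE = -55100 + 52980 = -2120 cm⁻¹.

-2120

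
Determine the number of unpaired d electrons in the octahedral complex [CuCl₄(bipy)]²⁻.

Ligand charges: 4×(-1) from Cl⁻ and 1×(+0) from bipy sum to -4; with overall charge -2, Cu is +2.
Cu sits in group 11; removing 2 electrons leaves Cu²⁺ with 11 − 2 = 9 d electrons.
Configuration: t₂g⁶ eg³, giving 1 unpaired electron.

1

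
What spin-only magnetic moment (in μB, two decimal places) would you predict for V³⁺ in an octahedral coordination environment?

V is in group 5, so V³⁺ is d² (5 − 3 = 2).
Configuration: t₂g² eg⁰ → 2 unpaired electrons.
μ(spin-only) = √[2(2+2)] = √8 ≈ 2.83 μB.

2.83 μB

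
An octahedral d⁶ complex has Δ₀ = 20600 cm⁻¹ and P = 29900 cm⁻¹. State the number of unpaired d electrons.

Since Δ₀ = 20600 cm⁻¹ < P = 29900 cm⁻¹, the complex adopts the high-spin configuration.
That gives t₂g⁴ eg².
Unpaired electrons: 4.

4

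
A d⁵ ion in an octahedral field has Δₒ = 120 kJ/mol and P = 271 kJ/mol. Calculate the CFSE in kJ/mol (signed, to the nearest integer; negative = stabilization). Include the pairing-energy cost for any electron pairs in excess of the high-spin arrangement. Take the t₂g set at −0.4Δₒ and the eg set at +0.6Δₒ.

0

Since Δₒ = 120 kJ/mol < P = 271 kJ/mol, the complex adopts the high-spin configuration.
Filling d⁵ accordingly: t₂g³ eg².
Orbital CFSE = 0.0Δₒ = 0.0 × 120 = 0 kJ/mol.
High-spin has no excess pairs, so no pairing correction applies.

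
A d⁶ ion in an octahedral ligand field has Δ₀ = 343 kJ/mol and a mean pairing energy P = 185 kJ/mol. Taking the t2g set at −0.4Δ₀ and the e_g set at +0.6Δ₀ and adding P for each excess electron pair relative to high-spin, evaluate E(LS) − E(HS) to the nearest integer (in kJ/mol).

-316

In the high-spin limit (t2g^4 e_g^2) the orbital term is -0.4Δ₀ = -137 kJ/mol, with no excess pairing.
Low-spin t2g^6 e_g^0 gives -2.4Δ₀ = -823 kJ/mol, but forming 2 extra pairs costs 2P = 370 kJ/mol, so E(LS) = -823 + 370 = -453 kJ/mol.
Thus E(LS) − E(HS) = -316 kJ/mol.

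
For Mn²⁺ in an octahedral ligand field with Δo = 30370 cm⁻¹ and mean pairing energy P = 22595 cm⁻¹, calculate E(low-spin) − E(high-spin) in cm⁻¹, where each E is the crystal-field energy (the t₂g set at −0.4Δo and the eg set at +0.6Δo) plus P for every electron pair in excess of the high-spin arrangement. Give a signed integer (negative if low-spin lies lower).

Mn²⁺: group 7, so d-count = 7 − 2 = 5.
In the high-spin limit (t₂g³ eg²) the orbital term is 0.0Δo = 0 cm⁻¹, with no excess pairing.
Low-spin: t₂g⁵ eg⁰, orbital CFSE = -2.0Δo = -60740 cm⁻¹; plus 2 excess pairs × P = +45190 cm⁻¹; total -15550 cm⁻¹.
Thus E(LS) − E(HS) = -15550 cm⁻¹.

-15550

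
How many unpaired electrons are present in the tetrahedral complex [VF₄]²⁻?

Each F⁻ contributes -1; 4 × (-1) = -4. With overall charge -2, V is in the +2 oxidation state.
V sits in group 5; removing 2 electrons leaves V²⁺ with 5 − 2 = 3 d electrons.
Tetrahedral fields are weak (Δₜ ≈ 4/9 Δₒ), so electrons fill high-spin.
Configuration: e² t₂¹, giving 3 unpaired electrons.

3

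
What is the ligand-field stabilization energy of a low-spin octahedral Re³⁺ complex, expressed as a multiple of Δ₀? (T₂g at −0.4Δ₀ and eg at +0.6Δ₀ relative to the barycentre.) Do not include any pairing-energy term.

-1.6 Δ₀

Re is in group 7, so Re³⁺ is d⁴ (7 − 3 = 4).
Configuration: t₂g⁴ eg⁰.
CFSE = 4(-0.4Δ₀) + 0(0.6Δ₀) = -1.6Δ₀ + 0.0Δ₀ = -1.6Δ₀.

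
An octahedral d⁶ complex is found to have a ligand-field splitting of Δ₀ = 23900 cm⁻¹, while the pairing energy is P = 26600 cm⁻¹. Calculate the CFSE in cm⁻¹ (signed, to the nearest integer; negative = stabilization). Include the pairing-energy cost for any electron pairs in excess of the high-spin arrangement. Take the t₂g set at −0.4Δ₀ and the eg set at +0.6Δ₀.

Here Δ₀ < P (23900 < 26600), so the high-spin state is favoured.
Configuration: t₂g⁴ eg².
Orbital CFSE = -0.4Δ₀ = -0.4 × 23900 = -9560 cm⁻¹.
High-spin has no excess pairs, so no pairing correction applies.

-9560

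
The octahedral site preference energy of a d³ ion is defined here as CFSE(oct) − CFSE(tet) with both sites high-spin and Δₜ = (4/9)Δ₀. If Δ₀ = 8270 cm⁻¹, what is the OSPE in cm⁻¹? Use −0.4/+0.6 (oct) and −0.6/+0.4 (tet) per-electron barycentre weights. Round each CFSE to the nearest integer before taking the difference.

-6984

Octahedral (high-spin): t2g^3 e_g^0, CFSE = 3(−0.4) + 0(+0.6) = -1.2Δ₀ = -1.2 × 8270 = -9924 cm⁻¹.
In a tetrahedral site the filling is e^2 t2^1: CFSE(tet) = -0.8Δₜ = -0.8 × (4/9)(8270) = -2940 cm⁻¹.
OSPE = CFSE(oct) − CFSE(tet) = -9924 − (-2940) = -6984 cm⁻¹.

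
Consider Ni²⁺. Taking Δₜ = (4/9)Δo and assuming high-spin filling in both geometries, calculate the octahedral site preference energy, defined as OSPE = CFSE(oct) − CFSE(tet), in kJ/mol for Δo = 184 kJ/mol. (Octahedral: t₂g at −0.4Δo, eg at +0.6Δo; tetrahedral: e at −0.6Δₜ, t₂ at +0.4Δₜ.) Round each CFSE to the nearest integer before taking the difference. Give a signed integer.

Group 10 minus oxidation state +2 gives a d⁸ configuration for Ni²⁺.
Octahedral high-spin t2g^6 e_g^2: CFSE = -1.2 × 184 = -221 kJ/mol.
Tetrahedral e^4 t2^4 gives -0.8Δₜ = -0.8 × (4/9) × 184 = -65 kJ/mol.
Subtracting, OSPE = -221 − (-65) = -156 kJ/mol.

-156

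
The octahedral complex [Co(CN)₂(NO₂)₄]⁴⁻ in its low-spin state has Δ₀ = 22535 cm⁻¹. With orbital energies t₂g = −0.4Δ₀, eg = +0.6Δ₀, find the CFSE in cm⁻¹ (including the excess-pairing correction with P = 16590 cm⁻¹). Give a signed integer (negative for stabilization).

Ligand charges: 2×(-1) from CN⁻ and 4×(-1) from NO₂⁻ sum to -6; with overall charge -4, Co is +2.
Group 9 minus oxidation state +2 gives a d⁷ configuration for Co²⁺.
The d⁷ electrons fill as t₂g⁶ eg¹.
CFSE(orbital) = 6×(-0.4Δ₀) + 1×(0.6Δ₀) = -1.8Δ₀; with Δ₀ = 22535 cm⁻¹ that is -40563 cm⁻¹.
Pairing penalty: 3 pairs vs 2 in the high-spin reference → 1 extra × P = 16590 cm⁻¹.
Combining: -40563 + 16590 = -23973 cm⁻¹.

-23973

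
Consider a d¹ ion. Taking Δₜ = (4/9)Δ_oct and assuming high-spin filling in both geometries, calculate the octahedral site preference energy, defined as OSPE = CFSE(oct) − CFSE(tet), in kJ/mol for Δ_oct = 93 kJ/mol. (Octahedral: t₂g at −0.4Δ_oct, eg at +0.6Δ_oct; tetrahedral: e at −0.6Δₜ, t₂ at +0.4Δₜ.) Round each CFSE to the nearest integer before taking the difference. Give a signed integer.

-12

Octahedral high-spin t2g^1 e_g^0: CFSE = -0.4 × 93 = -37 kJ/mol.
Tetrahedral: e^1 t2^0, CFSE = 1(−0.6) + 0(+0.4) = -0.6Δₜ = -0.6 × (4/9) × 93 = -25 kJ/mol.
OSPE = -37 − (-25) = -12 kJ/mol.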